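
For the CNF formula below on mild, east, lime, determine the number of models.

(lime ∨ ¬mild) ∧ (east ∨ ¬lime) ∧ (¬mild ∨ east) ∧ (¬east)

1

There are 2^3 = 8 truth assignments over (mild, east, lime).
Check each against the 4 clauses (columns in the order mild, east, lime):
  F F F  ✓ satisfies all
  F F T  ✗ fails (east ∨ ¬lime)
  F T F  ✗ fails (¬east)
  F T T  ✗ fails (¬east)
  T F F  ✗ fails (lime ∨ ¬mild)
  T F T  ✗ fails (east ∨ ¬lime)
  T T F  ✗ fails (lime ∨ ¬mild)
  T T T  ✗ fails (¬east)
1 of the 8 rows is a model.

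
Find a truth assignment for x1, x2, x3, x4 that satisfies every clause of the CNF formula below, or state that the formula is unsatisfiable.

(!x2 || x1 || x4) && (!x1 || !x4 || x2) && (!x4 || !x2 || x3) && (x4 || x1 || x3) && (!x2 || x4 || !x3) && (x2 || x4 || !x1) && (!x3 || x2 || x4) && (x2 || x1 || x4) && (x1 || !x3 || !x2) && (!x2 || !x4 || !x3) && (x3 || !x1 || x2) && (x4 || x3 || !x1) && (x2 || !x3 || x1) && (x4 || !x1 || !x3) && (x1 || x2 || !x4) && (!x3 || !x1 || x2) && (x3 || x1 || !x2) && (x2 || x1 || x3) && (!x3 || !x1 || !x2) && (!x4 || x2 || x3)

Suppose x2 = false.
Suppose x1 = false.
From the singleton clause (x4), x4 = true.
But (!x4) is also a unit clause — contradiction.
That branch fails; take x1 = true instead.
From the singleton clause (!x4), x4 = false.
But (x4) is also a unit clause — contradiction.
Either choice for x1 ends in contradiction.
That branch fails; take x2 = true instead.
Suppose x1 = true.
From the singleton clause (!x3), x3 = false.
From the singleton clause (!x4), x4 = false.
But (x4) is also a unit clause — contradiction.
That branch fails; take x1 = false instead.
From the singleton clause (x4), x4 = true.
From the singleton clause (x3), x3 = true.
But (!x3) is also a unit clause — contradiction.
Either choice for x1 ends in contradiction.
Either choice for x2 ends in contradiction.

UNSATISFIABLE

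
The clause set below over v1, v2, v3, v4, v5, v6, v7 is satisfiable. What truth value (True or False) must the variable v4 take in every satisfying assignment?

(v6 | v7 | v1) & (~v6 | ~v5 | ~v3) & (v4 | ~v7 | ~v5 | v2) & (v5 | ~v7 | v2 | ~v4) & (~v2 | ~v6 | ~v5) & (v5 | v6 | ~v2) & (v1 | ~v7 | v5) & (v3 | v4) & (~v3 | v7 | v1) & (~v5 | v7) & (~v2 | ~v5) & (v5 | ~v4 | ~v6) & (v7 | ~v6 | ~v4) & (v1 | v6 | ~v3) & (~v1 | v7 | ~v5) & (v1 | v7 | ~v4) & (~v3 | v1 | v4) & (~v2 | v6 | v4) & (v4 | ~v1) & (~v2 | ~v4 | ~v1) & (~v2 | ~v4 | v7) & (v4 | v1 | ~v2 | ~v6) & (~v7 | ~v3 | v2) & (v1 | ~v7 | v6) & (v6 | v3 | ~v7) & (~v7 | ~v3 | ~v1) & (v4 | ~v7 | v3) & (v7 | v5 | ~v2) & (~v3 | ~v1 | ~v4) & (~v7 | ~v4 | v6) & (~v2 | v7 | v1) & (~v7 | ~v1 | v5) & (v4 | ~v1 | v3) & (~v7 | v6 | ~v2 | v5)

True

Suppose v4 = 0.
(v3) alone gives v3 = 1.
(v1) alone gives v1 = 1.
Now (~v1) is unsatisfied and unit — conflict.
So every satisfying assignment has v4 = True.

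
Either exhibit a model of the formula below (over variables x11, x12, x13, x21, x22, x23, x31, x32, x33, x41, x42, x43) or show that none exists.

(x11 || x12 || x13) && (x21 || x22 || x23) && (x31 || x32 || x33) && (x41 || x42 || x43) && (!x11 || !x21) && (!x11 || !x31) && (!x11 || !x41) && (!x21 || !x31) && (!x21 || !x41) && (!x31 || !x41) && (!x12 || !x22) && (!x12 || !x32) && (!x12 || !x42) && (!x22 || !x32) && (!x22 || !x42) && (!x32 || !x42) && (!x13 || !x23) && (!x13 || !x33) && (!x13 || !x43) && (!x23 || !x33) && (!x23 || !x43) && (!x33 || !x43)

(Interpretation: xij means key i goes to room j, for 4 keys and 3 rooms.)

Branch on x11: set x11 = false.
Branch on x12: set x12 = true.
The clause (!x22) is unit, so x22 = false.
The clause (!x32) is unit, so x32 = false.
The clause (!x42) is unit, so x42 = false.
Branch on x21: set x21 = true.
The clause (!x31) is unit, so x31 = false.
The clause (x33) is unit, so x33 = true.
The clause (!x41) is unit, so x41 = false.
The clause (x43) is unit, so x43 = true.
That conflicts with the unit clause (!x43).
Undo x21 and try x21 = false.
The clause (x23) is unit, so x23 = true.
The clause (!x13) is unit, so x13 = false.
The clause (!x33) is unit, so x33 = false.
The clause (x31) is unit, so x31 = true.
The clause (!x41) is unit, so x41 = false.
The clause (x43) is unit, so x43 = true.
That conflicts with the unit clause (!x43).
Either choice for x21 ends in contradiction.
Undo x12 and try x12 = false.
The clause (x13) is unit, so x13 = true.
The clause (!x23) is unit, so x23 = false.
The clause (!x33) is unit, so x33 = false.
The clause (!x43) is unit, so x43 = false.
Branch on x21: set x21 = true.
The clause (!x31) is unit, so x31 = false.
The clause (x32) is unit, so x32 = true.
The clause (!x41) is unit, so x41 = false.
The clause (x42) is unit, so x42 = true.
That conflicts with the unit clause (!x42).
Undo x21 and try x21 = false.
The clause (x22) is unit, so x22 = true.
The clause (!x32) is unit, so x32 = false.
The clause (x31) is unit, so x31 = true.
The clause (!x41) is unit, so x41 = false.
The clause (x42) is unit, so x42 = true.
That conflicts with the unit clause (!x42).
Either choice for x21 ends in contradiction.
Either choice for x12 ends in contradiction.
Undo x11 and try x11 = true.
The clause (!x21) is unit, so x21 = false.
The clause (!x31) is unit, so x31 = false.
The clause (!x41) is unit, so x41 = false.
Branch on x22: set x22 = true.
The clause (!x12) is unit, so x12 = false.
The clause (!x32) is unit, so x32 = false.
The clause (x33) is unit, so x33 = true.
The clause (!x42) is unit, so x42 = false.
The clause (x43) is unit, so x43 = true.
That conflicts with the unit clause (!x43).
Undo x22 and try x22 = false.
The clause (x23) is unit, so x23 = true.
The clause (!x13) is unit, so x13 = false.
The clause (!x33) is unit, so x33 = false.
The clause (x32) is unit, so x32 = true.
The clause (!x12) is unit, so x12 = false.
The clause (!x42) is unit, so x42 = false.
The clause (x43) is unit, so x43 = true.
That conflicts with the unit clause (!x43).
Either choice for x22 ends in contradiction.
Either choice for x11 ends in contradiction.

UNSATISFIABLE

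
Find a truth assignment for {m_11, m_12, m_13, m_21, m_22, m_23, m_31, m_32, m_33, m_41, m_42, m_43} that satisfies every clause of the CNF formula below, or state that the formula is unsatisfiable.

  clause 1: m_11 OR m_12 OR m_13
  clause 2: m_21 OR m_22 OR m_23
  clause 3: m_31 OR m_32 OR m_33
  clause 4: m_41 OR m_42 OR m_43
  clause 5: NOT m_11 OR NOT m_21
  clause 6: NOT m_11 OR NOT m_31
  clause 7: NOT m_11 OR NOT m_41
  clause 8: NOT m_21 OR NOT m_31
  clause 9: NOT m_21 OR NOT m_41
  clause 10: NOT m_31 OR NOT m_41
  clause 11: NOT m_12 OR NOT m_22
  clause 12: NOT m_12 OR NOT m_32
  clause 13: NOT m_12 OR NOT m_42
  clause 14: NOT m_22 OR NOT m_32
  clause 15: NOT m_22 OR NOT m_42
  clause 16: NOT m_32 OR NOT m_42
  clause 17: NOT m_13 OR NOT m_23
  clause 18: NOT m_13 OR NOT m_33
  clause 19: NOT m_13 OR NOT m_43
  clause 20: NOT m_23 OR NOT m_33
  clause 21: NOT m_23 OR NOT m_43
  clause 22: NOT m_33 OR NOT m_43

UNSATISFIABLE

Case m_11 = false:
Case m_12 = true:
Unit clause (NOT m_22) forces m_22 = false.
Unit clause (NOT m_32) forces m_32 = false.
Unit clause (NOT m_42) forces m_42 = false.
Case m_21 = true:
Unit clause (NOT m_31) forces m_31 = false.
Unit clause (m_33) forces m_33 = true.
Unit clause (NOT m_41) forces m_41 = false.
Unit clause (m_43) forces m_43 = true.
Now (NOT m_43) is unsatisfied and unit — conflict.
That branch fails; take m_21 = false instead.
Unit clause (m_23) forces m_23 = true.
Unit clause (NOT m_13) forces m_13 = false.
Unit clause (NOT m_33) forces m_33 = false.
Unit clause (m_31) forces m_31 = true.
Unit clause (NOT m_41) forces m_41 = false.
Unit clause (m_43) forces m_43 = true.
Now (NOT m_43) is unsatisfied and unit — conflict.
Both values of m_21 lead to a conflict.
That branch fails; take m_12 = false instead.
Unit clause (m_13) forces m_13 = true.
Unit clause (NOT m_23) forces m_23 = false.
Unit clause (NOT m_33) forces m_33 = false.
Unit clause (NOT m_43) forces m_43 = false.
Case m_21 = true:
Unit clause (NOT m_31) forces m_31 = false.
Unit clause (m_32) forces m_32 = true.
Unit clause (NOT m_41) forces m_41 = false.
Unit clause (m_42) forces m_42 = true.
Now (NOT m_42) is unsatisfied and unit — conflict.
That branch fails; take m_21 = false instead.
Unit clause (m_22) forces m_22 = true.
Unit clause (NOT m_32) forces m_32 = false.
Unit clause (m_31) forces m_31 = true.
Unit clause (NOT m_41) forces m_41 = false.
Unit clause (m_42) forces m_42 = true.
Now (NOT m_42) is unsatisfied and unit — conflict.
Both values of m_21 lead to a conflict.
Both values of m_12 lead to a conflict.
That branch fails; take m_11 = true instead.
Unit clause (NOT m_21) forces m_21 = false.
Unit clause (NOT m_31) forces m_31 = false.
Unit clause (NOT m_41) forces m_41 = false.
Case m_22 = true:
Unit clause (NOT m_12) forces m_12 = false.
Unit clause (NOT m_32) forces m_32 = false.
Unit clause (m_33) forces m_33 = true.
Unit clause (NOT m_42) forces m_42 = false.
Unit clause (m_43) forces m_43 = true.
Now (NOT m_43) is unsatisfied and unit — conflict.
That branch fails; take m_22 = false instead.
Unit clause (m_23) forces m_23 = true.
Unit clause (NOT m_13) forces m_13 = false.
Unit clause (NOT m_33) forces m_33 = false.
Unit clause (m_32) forces m_32 = true.
Unit clause (NOT m_12) forces m_12 = false.
Unit clause (NOT m_42) forces m_42 = false.
Unit clause (m_43) forces m_43 = true.
Now (NOT m_43) is unsatisfied and unit — conflict.
Both values of m_22 lead to a conflict.
Both values of m_11 lead to a conflict.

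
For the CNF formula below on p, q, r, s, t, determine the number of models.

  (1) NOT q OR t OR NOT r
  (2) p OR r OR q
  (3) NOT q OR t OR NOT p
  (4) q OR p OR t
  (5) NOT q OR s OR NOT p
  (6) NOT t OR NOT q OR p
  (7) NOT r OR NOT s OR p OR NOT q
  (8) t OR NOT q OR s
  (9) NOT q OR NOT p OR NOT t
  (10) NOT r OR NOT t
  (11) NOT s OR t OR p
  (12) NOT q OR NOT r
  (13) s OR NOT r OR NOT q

6

There are 2^5 = 32 truth assignments over (p, q, r, s, t).
Split on q. With q = true, the clauses containing q are satisfied and NOT q drops from the rest; 0 of the 2^4 = 16 assignments to the other variables satisfy what remains.
With q = false, by the same count on the reduced clause set, 6 assignments work.
(One model: p=T, q=F, r=F, s=F, t=F.)
Total: 0 + 6 = 6.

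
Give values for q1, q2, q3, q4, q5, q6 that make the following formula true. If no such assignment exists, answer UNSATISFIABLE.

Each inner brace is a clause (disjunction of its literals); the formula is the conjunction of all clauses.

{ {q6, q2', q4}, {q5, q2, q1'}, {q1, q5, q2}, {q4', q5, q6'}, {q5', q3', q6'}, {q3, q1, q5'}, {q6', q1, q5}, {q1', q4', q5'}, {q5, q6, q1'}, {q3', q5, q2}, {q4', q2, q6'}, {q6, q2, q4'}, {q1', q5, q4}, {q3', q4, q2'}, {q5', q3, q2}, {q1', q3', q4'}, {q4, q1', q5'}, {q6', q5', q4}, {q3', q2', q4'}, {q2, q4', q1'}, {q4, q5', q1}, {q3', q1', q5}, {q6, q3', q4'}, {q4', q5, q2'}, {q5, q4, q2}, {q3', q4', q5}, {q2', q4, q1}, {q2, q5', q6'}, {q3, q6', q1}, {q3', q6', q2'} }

Case q6 = 1:
Case q4 = 0:
(q5') alone gives q5 = 0.
(q1) alone gives q1 = 1.
That conflicts with the unit clause (q1').
So q4 must be the other value — set q4 = 1.
(q5) alone gives q5 = 1.
(q3') alone gives q3 = 0.
(q1) alone gives q1 = 1.
That conflicts with the unit clause (q1').
Both values of q4 lead to a conflict.
So q6 must be the other value — set q6 = 0.
Case q2 = 0:
(q4') alone gives q4 = 0.
(q5) alone gives q5 = 1.
(q3) alone gives q3 = 1.
(q1') alone gives q1 = 0.
That conflicts with the unit clause (q1).
So q2 must be the other value — set q2 = 1.
(q4) alone gives q4 = 1.
(q3') alone gives q3 = 0.
(q5) alone gives q5 = 1.
(q1) alone gives q1 = 1.
That conflicts with the unit clause (q1').
Both values of q2 lead to a conflict.
Both values of q6 lead to a conflict.

UNSATISFIABLE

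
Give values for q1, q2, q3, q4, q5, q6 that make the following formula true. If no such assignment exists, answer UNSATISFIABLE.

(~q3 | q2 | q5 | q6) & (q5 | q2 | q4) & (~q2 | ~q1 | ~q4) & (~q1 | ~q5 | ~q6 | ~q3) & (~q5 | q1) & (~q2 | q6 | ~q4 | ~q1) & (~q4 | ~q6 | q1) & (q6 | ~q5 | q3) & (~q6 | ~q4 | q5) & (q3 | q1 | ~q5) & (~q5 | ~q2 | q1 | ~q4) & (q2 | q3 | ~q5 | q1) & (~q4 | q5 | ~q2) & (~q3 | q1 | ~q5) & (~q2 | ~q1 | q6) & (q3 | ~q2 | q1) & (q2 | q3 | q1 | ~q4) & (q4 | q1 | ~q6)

q1: 1; q2: 1; q3: 0; q4: 0; q5: 0; q6: 1

Case q5 = 0:
Case q2 = 1:
Unit clause (~q4) forces q4 = 0.
Case q1 = 1:
Unit clause (q6) forces q6 = 1.
All clauses hold; q3 can take either value.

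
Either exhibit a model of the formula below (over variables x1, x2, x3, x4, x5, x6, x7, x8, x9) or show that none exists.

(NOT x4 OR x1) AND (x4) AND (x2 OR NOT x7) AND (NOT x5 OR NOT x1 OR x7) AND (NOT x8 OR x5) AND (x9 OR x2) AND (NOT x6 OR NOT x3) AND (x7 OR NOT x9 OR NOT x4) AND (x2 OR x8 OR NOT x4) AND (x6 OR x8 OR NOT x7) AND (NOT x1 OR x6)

x1 ↦ true, x2 ↦ true, x3 ↦ false, x4 ↦ true, x5 ↦ false, x6 ↦ true, x7 ↦ false, x8 ↦ false, x9 ↦ false

From the singleton clause (x4), x4 = true.
From the singleton clause (x1), x1 = true.
From the singleton clause (x6), x6 = true.
From the singleton clause (NOT x3), x3 = false.
Try x2 = true.
Try x5 = false.
From the singleton clause (NOT x8), x8 = false.
Try x7 = false.
From the singleton clause (NOT x9), x9 = false.
Every clause now holds.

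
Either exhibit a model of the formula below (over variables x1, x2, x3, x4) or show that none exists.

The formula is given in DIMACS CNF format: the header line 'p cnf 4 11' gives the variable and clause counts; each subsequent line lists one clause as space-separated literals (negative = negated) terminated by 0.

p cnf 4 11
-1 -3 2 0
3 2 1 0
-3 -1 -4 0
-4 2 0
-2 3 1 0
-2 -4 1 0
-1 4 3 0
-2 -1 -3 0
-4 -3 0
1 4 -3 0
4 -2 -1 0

x1 ↦ True, x2 ↦ True, x3 ↦ False, x4 ↦ True

Suppose x4 = True.
From the singleton clause (x2), x2 = True.
From the singleton clause (x1), x1 = True.
From the singleton clause (¬x3), x3 = False.
Every clause now holds.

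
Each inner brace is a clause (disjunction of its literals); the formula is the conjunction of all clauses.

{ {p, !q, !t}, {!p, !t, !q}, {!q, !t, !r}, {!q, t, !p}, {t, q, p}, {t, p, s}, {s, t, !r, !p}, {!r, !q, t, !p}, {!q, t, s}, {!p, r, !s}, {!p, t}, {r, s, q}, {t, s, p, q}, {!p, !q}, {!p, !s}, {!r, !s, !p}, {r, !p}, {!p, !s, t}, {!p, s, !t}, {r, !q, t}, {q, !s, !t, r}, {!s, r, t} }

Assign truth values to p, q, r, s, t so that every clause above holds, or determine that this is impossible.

Branch on p: set p = false.
Branch on q: set q = false.
Unit clause (t) forces t = true.
Branch on r: set r = true.
No clause remains; s is free.

p=false,  q=false,  r=true,  s=true,  t=true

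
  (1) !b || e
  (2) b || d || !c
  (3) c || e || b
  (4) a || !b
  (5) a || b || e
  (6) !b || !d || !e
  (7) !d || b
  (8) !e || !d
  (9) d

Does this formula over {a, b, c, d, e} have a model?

No

From the singleton clause (d), d = true.
From the singleton clause (b), b = true.
From the singleton clause (e), e = true.
But (!e) is also a unit clause — contradiction.
No assignment satisfies every clause.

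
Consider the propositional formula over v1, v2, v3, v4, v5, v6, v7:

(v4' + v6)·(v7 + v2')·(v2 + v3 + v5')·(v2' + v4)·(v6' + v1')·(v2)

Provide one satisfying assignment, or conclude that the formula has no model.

v1: 0, v2: 1, v3: 0, v4: 1, v5: 1, v6: 1, v7: 1

Unit clause (v2) forces v2 = 1.
Unit clause (v7) forces v7 = 1.
Unit clause (v4) forces v4 = 1.
Unit clause (v6) forces v6 = 1.
Unit clause (v1') forces v1 = 0.
All clauses hold; v3, v5 can take either value.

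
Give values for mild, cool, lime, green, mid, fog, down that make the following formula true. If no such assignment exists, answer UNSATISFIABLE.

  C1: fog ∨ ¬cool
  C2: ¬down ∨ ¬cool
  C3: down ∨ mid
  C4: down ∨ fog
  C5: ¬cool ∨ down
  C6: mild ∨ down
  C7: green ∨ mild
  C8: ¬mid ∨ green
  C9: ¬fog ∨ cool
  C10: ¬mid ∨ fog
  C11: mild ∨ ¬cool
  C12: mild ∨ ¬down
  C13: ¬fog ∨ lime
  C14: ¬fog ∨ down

Try fog = False.
From the singleton clause (¬cool), cool = False.
From the singleton clause (down), down = True.
From the singleton clause (¬mid), mid = False.
From the singleton clause (mild), mild = True.
All clauses hold; lime, green can take either value.

mild ↦ True, cool ↦ False, lime ↦ True, green ↦ False, mid ↦ False, fog ↦ False, down ↦ True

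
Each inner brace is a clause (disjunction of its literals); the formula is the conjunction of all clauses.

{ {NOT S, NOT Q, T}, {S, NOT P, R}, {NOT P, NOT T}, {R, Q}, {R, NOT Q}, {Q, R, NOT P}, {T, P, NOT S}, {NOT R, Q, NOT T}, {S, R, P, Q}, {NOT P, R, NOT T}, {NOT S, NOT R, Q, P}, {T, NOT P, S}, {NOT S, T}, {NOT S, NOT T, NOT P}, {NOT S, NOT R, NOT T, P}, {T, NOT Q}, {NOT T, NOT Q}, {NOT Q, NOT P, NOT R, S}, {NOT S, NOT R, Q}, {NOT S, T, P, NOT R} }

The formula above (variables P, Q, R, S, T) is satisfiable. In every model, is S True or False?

False

Suppose S = true.
(T) alone gives T = true.
(NOT P) alone gives P = false.
(NOT R) alone gives R = false.
(Q) alone gives Q = true.
But (NOT Q) is also a unit clause — contradiction.
So every satisfying assignment has S = False.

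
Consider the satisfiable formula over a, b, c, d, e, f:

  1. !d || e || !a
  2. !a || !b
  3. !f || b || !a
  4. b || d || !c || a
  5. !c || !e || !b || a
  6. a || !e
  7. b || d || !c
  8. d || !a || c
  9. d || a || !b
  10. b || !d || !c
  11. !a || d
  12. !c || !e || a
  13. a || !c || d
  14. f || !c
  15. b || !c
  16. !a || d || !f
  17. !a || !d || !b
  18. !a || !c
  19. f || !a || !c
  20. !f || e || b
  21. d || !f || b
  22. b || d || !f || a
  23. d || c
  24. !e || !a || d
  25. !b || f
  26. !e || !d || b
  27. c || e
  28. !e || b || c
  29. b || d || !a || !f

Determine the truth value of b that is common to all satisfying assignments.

True

Suppose b = false.
Unit clause (!c) forces c = false.
Unit clause (d) forces d = true.
Unit clause (!e) forces e = false.
Now (e) is unsatisfied and unit — conflict.
So every satisfying assignment has b = True.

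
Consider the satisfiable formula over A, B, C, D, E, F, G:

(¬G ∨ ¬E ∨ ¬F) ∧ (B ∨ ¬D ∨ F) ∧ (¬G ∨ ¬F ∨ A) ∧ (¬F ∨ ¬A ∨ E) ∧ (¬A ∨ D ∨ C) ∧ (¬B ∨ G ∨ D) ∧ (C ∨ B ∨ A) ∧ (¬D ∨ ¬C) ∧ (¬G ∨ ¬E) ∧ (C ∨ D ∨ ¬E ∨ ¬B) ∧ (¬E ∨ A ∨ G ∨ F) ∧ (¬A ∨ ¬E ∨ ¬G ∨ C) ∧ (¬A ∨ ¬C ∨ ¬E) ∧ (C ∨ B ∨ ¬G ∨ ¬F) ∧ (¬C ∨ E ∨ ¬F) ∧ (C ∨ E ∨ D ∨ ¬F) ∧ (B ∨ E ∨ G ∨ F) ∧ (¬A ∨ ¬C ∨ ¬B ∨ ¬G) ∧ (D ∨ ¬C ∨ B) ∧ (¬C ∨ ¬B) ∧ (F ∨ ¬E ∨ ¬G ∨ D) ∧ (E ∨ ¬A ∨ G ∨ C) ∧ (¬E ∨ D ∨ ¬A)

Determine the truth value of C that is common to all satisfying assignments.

Suppose C = True.
From the singleton clause (¬D), D = False.
From the singleton clause (B), B = True.
Now (¬B) is unsatisfied and unit — conflict.
So every satisfying assignment has C = False.

False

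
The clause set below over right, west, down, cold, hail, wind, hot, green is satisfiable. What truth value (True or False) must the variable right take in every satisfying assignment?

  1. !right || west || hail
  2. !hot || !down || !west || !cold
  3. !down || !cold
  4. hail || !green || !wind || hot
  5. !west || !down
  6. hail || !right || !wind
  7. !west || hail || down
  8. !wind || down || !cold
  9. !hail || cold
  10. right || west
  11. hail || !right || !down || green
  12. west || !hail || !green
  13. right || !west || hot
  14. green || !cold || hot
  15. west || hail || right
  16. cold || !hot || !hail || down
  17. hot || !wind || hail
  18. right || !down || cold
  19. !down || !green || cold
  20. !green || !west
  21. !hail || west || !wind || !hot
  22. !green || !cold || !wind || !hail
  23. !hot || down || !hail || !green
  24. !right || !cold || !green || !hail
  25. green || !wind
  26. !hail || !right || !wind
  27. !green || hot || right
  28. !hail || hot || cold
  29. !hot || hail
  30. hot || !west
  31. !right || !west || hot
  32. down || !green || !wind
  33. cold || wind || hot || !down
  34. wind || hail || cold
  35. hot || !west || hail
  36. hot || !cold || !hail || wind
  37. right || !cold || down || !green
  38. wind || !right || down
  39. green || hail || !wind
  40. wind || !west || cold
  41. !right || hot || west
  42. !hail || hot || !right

Suppose right = true.
Branch on west: set west = true.
Unit clause (!down) forces down = false.
Unit clause (hail) forces hail = true.
Unit clause (cold) forces cold = true.
Unit clause (!wind) forces wind = false.
That conflicts with the unit clause (wind).
Undo west and try west = false.
Unit clause (hail) forces hail = true.
Unit clause (cold) forces cold = true.
Unit clause (!down) forces down = false.
Unit clause (!wind) forces wind = false.
That conflicts with the unit clause (wind).
Either choice for west ends in contradiction.
So every satisfying assignment has right = False.

False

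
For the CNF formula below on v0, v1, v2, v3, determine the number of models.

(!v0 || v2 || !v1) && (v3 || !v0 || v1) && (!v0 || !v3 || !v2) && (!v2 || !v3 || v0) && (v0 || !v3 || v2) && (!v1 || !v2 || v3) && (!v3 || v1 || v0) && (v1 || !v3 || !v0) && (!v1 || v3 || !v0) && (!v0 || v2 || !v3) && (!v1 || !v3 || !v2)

3

There are 2^4 = 16 truth assignments over (v0, v1, v2, v3).
Split on v0. With v0 = true, the clauses containing v0 are satisfied and !v0 drops from the rest; 0 of the 2^3 = 8 assignments to the other variables satisfy what remains.
With v0 = false, by the same count on the reduced clause set, 3 assignments work.
(One model: v0=F, v1=F, v2=F, v3=F.)
Total: 0 + 3 = 3.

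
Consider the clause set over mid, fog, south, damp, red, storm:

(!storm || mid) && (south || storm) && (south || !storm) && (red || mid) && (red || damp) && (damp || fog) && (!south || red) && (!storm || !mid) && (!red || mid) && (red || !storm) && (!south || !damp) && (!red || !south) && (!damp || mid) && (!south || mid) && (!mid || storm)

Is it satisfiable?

Branch on storm: set storm = false.
Unit clause (south) forces south = true.
Unit clause (red) forces red = true.
But (!red) is also a unit clause — contradiction.
Backtrack on storm: now try storm = true.
Unit clause (mid) forces mid = true.
But (!mid) is also a unit clause — contradiction.
Neither storm = true nor storm = false works.
No assignment satisfies every clause.

Unsatisfiable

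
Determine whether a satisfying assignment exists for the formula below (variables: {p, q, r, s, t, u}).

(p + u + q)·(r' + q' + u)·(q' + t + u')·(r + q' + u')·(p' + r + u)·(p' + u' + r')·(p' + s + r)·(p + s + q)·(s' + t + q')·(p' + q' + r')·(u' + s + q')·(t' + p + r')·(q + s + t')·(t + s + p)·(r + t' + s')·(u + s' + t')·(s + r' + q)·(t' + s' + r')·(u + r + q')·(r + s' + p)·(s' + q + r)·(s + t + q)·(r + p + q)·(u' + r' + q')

Yes, satisfiable

Case p = 1:
Case r = 1:
The clause (u') is unit, so u = 0.
The clause (q') is unit, so q = 0.
The clause (s) is unit, so s = 1.
The clause (t') is unit, so t = 0.
Every clause now holds.
A satisfying assignment: p ↦ 1, q ↦ 0, r ↦ 1, s ↦ 1, t ↦ 0, u ↦ 0.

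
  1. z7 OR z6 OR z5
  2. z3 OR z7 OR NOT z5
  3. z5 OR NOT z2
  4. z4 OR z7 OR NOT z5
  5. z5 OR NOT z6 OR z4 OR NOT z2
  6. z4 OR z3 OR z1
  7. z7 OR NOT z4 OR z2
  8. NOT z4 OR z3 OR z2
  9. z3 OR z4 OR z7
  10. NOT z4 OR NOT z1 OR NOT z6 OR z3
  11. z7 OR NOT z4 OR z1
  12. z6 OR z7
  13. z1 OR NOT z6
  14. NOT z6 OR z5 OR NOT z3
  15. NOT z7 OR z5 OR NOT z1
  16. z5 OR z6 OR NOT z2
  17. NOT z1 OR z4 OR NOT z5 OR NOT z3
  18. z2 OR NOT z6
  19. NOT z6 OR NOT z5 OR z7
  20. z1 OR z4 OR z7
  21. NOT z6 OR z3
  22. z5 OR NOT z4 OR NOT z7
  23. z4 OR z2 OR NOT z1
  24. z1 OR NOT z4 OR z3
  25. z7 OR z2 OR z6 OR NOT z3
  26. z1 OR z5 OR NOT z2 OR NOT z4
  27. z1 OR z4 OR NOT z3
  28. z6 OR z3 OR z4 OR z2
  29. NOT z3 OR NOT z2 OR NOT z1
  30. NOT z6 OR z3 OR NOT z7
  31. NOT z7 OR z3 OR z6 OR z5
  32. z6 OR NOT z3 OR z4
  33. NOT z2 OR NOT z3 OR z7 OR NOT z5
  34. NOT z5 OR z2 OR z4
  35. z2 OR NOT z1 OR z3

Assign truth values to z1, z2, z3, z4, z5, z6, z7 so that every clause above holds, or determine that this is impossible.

z1: true; z2: true; z3: false; z4: true; z5: true; z6: false; z7: true

Case z5 = true:
Case z3 = false:
(z7) alone gives z7 = true.
(NOT z6) alone gives z6 = false.
Case z4 = true:
(z2) alone gives z2 = true.
(z1) alone gives z1 = true.
All clauses are satisfied.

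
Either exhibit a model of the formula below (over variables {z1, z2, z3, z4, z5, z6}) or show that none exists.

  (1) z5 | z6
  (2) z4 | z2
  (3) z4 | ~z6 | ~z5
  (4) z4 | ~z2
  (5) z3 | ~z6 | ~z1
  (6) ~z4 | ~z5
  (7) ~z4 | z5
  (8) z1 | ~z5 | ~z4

UNSATISFIABLE

Try z5 = 1.
The clause (~z4) is unit, so z4 = 0.
The clause (z2) is unit, so z2 = 1.
But (~z2) is also a unit clause — contradiction.
So z5 must be the other value — set z5 = 0.
The clause (z6) is unit, so z6 = 1.
The clause (~z4) is unit, so z4 = 0.
The clause (z2) is unit, so z2 = 1.
But (~z2) is also a unit clause — contradiction.
Neither z5 = 1 nor z5 = 0 works.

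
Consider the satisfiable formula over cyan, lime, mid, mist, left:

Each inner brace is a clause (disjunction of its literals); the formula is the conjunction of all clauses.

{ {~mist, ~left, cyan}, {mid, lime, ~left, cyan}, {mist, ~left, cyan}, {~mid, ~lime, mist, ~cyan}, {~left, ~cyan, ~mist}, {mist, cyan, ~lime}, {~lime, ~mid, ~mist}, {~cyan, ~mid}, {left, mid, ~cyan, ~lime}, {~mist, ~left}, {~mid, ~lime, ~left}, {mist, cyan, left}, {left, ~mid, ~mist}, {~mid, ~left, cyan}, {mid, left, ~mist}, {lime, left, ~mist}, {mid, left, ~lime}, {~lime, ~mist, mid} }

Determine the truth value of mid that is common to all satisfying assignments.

False

Suppose mid = 1.
(~cyan) alone gives cyan = 0.
(~left) alone gives left = 0.
(mist) alone gives mist = 1.
Now (~mist) is unsatisfied and unit — conflict.
So every satisfying assignment has mid = False.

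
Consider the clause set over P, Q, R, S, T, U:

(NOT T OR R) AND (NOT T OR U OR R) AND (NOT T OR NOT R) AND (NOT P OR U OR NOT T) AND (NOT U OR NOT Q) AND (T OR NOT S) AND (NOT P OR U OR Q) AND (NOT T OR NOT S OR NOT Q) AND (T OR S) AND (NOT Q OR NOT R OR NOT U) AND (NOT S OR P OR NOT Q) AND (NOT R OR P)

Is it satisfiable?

Try T = false.
From the singleton clause (NOT S), S = false.
But (S) is also a unit clause — contradiction.
That branch fails; take T = true instead.
From the singleton clause (R), R = true.
But (NOT R) is also a unit clause — contradiction.
Neither T = true nor T = false works.
No assignment satisfies every clause.

Unsatisfiable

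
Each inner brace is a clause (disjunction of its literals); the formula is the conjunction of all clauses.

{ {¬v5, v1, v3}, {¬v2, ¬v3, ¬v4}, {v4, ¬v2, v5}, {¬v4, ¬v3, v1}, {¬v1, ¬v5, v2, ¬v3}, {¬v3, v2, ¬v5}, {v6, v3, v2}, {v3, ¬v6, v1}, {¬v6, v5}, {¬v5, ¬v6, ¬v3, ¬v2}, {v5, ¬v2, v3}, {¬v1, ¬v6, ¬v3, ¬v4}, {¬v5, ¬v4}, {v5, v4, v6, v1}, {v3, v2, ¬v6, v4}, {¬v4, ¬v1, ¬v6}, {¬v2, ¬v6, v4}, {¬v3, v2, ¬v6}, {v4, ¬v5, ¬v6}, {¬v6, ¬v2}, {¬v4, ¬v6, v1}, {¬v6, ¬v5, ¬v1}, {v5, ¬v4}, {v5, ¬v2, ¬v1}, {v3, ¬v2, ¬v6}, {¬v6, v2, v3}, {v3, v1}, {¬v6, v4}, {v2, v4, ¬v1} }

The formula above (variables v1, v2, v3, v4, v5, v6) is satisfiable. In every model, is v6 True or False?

False

Suppose v6 = True.
From the singleton clause (v5), v5 = True.
From the singleton clause (¬v4), v4 = False.
Now (v4) is unsatisfied and unit — conflict.
So every satisfying assignment has v6 = False.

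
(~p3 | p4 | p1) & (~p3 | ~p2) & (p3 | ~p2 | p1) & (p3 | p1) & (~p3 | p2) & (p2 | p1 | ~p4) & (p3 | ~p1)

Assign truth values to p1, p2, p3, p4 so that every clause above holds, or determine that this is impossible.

Suppose p3 = 0.
From the singleton clause (p1), p1 = 1.
But (~p1) is also a unit clause — contradiction.
That branch fails; take p3 = 1 instead.
From the singleton clause (~p2), p2 = 0.
But (p2) is also a unit clause — contradiction.
Either choice for p3 ends in contradiction.

UNSATISFIABLE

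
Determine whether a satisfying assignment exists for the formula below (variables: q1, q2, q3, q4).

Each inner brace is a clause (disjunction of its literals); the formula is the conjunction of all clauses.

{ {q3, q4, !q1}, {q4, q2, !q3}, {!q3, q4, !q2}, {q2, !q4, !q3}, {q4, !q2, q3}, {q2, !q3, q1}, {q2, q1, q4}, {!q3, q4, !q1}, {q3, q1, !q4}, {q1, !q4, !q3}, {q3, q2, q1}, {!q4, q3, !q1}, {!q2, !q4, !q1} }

No, unsatisfiable

Case q3 = true:
Case q4 = true:
From the singleton clause (q2), q2 = true.
From the singleton clause (q1), q1 = true.
That conflicts with the unit clause (!q1).
Undo q4 and try q4 = false.
From the singleton clause (q2), q2 = true.
That conflicts with the unit clause (!q2).
Either choice for q4 ends in contradiction.
Undo q3 and try q3 = false.
Case q4 = true:
From the singleton clause (q1), q1 = true.
That conflicts with the unit clause (!q1).
Undo q4 and try q4 = false.
From the singleton clause (!q1), q1 = false.
From the singleton clause (!q2), q2 = false.
That conflicts with the unit clause (q2).
Either choice for q4 ends in contradiction.
Either choice for q3 ends in contradiction.
No assignment satisfies every clause.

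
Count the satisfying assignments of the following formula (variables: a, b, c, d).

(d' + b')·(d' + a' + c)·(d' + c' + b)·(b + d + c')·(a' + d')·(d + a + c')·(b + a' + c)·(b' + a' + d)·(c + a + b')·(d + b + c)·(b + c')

1

There are 2^4 = 16 truth assignments over (a, b, c, d).
Check each against the 11 clauses (columns in the order a, b, c, d):
  F F F F  ✗ fails (d + b + c)
  F F F T  ✓ satisfies all
  F F T F  ✗ fails (b + d + c')
  F F T T  ✗ fails (d' + c' + b)
  F T F F  ✗ fails (c + a + b')
  F T F T  ✗ fails (d' + b')
  F T T F  ✗ fails (d + a + c')
  F T T T  ✗ fails (d' + b')
  T F F F  ✗ fails (b + a' + c)
  T F F T  ✗ fails (d' + a' + c)
  T F T F  ✗ fails (b + d + c')
  T F T T  ✗ fails (d' + c' + b)
  T T F F  ✗ fails (b' + a' + d)
  T T F T  ✗ fails (d' + b')
  T T T F  ✗ fails (b' + a' + d)
  T T T T  ✗ fails (d' + b')
1 of the 16 rows is a model.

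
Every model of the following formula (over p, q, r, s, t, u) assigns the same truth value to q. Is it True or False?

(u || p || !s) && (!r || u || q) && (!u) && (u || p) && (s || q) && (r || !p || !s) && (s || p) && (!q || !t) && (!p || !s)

True

Suppose q = false.
The clause (!u) is unit, so u = false.
The clause (!r) is unit, so r = false.
The clause (p) is unit, so p = true.
The clause (s) is unit, so s = true.
But (!s) is also a unit clause — contradiction.
So every satisfying assignment has q = True.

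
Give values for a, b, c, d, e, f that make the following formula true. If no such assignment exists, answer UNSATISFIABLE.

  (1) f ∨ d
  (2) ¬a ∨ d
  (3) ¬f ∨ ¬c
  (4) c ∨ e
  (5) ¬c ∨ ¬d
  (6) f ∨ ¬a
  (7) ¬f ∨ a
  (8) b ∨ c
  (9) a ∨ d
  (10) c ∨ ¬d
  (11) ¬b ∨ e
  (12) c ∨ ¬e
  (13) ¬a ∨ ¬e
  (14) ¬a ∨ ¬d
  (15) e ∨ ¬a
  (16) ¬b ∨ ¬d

Case f = True:
The clause (¬c) is unit, so c = False.
The clause (e) is unit, so e = True.
Now (¬e) is unsatisfied and unit — conflict.
Undo f and try f = False.
The clause (d) is unit, so d = True.
The clause (¬c) is unit, so c = False.
Now (c) is unsatisfied and unit — conflict.
Neither f = True nor f = False works.

UNSATISFIABLE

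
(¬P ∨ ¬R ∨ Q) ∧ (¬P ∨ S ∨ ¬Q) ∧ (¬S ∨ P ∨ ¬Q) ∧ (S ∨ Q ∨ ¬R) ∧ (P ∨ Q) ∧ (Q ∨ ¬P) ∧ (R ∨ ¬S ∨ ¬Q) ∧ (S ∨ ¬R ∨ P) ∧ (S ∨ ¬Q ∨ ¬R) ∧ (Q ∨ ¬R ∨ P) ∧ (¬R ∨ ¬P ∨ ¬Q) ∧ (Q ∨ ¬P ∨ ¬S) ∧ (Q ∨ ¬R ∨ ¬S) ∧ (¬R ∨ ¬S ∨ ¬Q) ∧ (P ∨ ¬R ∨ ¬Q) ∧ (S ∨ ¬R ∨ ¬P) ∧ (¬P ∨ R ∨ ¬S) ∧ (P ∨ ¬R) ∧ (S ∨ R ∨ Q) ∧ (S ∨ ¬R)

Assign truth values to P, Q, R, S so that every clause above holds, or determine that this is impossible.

P=False,  Q=True,  R=False,  S=False

Try P = False.
Unit clause (Q) forces Q = True.
Unit clause (¬S) forces S = False.
Unit clause (¬R) forces R = False.
All clauses are satisfied.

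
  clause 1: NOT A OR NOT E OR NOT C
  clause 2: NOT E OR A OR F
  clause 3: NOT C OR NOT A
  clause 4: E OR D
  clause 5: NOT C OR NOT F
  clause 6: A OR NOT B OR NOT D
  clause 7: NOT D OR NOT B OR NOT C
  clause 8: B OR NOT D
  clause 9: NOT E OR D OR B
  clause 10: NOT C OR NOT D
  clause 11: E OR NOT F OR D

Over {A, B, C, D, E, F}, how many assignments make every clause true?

7

There are 2^6 = 64 truth assignments over (A, B, C, D, E, F).
Split on A. With A = true, the clauses containing A are satisfied and NOT A drops from the rest; 6 of the 2^5 = 32 assignments to the other variables satisfy what remains.
With A = false, by the same count on the reduced clause set, 1 assignment works.
Total: 6 + 1 = 7.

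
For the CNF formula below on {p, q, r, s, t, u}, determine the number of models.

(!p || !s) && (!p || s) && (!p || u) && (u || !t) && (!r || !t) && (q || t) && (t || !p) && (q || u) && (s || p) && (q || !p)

There are 2^6 = 64 truth assignments over (p, q, r, s, t, u).
Split on s. With s = true, the clauses containing s are satisfied and !s drops from the rest; 6 of the 2^5 = 32 assignments to the other variables satisfy what remains.
With s = false, by the same count on the reduced clause set, 0 assignments work.
(One model: p=F, q=F, r=F, s=T, t=T, u=T.)
Total: 6 + 0 = 6.

6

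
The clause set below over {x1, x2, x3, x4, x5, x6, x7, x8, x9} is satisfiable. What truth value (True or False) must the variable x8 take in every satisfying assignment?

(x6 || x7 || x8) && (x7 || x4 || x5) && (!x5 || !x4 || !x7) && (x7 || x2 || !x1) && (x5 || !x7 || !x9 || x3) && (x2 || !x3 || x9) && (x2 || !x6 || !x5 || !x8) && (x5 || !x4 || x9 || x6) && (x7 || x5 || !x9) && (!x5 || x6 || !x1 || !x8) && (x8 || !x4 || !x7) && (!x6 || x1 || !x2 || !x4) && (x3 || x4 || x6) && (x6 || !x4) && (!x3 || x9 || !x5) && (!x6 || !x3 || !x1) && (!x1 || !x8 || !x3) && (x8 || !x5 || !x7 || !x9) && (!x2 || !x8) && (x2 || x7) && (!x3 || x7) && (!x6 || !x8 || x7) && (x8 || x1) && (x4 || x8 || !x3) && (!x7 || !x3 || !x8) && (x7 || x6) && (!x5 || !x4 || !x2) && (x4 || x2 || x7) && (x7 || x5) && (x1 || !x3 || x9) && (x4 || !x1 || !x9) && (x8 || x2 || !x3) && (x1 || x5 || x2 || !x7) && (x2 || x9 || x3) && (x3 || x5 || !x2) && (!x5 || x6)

Suppose x8 = true.
The clause (!x2) is unit, so x2 = false.
The clause (x7) is unit, so x7 = true.
The clause (!x3) is unit, so x3 = false.
The clause (x9) is unit, so x9 = true.
The clause (x5) is unit, so x5 = true.
The clause (!x4) is unit, so x4 = false.
The clause (!x6) is unit, so x6 = false.
But (x6) is also a unit clause — contradiction.
So every satisfying assignment has x8 = False.

False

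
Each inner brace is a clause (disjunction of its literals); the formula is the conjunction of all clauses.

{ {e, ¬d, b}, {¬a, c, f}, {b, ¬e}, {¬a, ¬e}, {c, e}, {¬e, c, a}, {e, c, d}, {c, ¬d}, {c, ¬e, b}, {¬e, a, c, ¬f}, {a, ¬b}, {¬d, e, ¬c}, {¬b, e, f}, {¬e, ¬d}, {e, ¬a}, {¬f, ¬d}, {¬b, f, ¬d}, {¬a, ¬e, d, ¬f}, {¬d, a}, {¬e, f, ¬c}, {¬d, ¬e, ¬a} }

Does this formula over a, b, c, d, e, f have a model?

Branch on b: set b = False.
(¬e) alone gives e = False.
(¬d) alone gives d = False.
(c) alone gives c = True.
(¬a) alone gives a = False.
Every clause is now satisfied; f is unconstrained.
A satisfying assignment: a ↦ False, b ↦ False, c ↦ True, d ↦ False, e ↦ False, f ↦ True.

Yes, satisfiable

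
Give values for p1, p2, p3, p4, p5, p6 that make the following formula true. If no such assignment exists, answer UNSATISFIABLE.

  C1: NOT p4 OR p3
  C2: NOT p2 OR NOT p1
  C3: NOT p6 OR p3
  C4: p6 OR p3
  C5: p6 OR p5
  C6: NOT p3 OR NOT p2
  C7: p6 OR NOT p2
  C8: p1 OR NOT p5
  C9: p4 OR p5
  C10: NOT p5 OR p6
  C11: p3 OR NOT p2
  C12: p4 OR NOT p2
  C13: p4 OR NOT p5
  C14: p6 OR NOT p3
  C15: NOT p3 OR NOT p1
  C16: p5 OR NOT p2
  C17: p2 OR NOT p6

UNSATISFIABLE

Try p4 = false.
From the singleton clause (p5), p5 = true.
But (NOT p5) is also a unit clause — contradiction.
Backtrack on p4: now try p4 = true.
From the singleton clause (p3), p3 = true.
From the singleton clause (NOT p2), p2 = false.
From the singleton clause (p6), p6 = true.
But (NOT p6) is also a unit clause — contradiction.
Either choice for p4 ends in contradiction.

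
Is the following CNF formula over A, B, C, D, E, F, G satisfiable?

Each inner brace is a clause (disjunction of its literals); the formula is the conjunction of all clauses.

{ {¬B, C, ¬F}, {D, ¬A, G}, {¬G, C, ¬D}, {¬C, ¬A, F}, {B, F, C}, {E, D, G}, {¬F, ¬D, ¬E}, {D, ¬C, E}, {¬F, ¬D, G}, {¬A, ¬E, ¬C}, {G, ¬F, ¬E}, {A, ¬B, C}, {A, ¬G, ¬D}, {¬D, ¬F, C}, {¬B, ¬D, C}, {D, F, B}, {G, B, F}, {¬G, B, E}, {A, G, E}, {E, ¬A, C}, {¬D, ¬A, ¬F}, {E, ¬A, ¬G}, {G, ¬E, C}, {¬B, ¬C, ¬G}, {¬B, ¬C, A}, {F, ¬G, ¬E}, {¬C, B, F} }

Satisfiable

Case B = False:
Case F = True:
Case D = False:
Case A = True:
The clause (G) is unit, so G = True.
The clause (E) is unit, so E = True.
The clause (¬C) is unit, so C = False.
All clauses are satisfied.
A satisfying assignment: A ↦ True,  B ↦ False,  C ↦ False,  D ↦ False,  E ↦ True,  F ↦ True,  G ↦ True.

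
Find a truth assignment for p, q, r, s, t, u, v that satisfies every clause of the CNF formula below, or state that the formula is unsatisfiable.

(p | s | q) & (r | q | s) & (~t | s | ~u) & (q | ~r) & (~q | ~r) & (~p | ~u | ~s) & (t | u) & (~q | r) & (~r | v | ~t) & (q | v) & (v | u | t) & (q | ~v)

UNSATISFIABLE

Branch on q: set q = 1.
From the singleton clause (~r), r = 0.
Now (r) is unsatisfied and unit — conflict.
That branch fails; take q = 0 instead.
From the singleton clause (~r), r = 0.
From the singleton clause (s), s = 1.
From the singleton clause (v), v = 1.
Now (~v) is unsatisfied and unit — conflict.
Either choice for q ends in contradiction.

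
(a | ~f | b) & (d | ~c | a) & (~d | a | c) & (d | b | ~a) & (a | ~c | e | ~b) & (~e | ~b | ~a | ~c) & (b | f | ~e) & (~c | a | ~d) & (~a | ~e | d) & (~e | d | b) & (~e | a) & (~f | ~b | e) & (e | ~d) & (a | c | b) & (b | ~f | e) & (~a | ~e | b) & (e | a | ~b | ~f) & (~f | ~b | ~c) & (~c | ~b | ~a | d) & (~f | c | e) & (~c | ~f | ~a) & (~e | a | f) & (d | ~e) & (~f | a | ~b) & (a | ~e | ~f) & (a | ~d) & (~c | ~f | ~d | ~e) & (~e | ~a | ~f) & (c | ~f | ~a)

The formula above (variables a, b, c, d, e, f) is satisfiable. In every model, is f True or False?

Suppose f = 1.
Try a = 1.
The clause (~c) is unit, so c = 0.
But (c) is also a unit clause — contradiction.
That branch fails; take a = 0 instead.
The clause (b) is unit, so b = 1.
But (~b) is also a unit clause — contradiction.
Either choice for a ends in contradiction.
So every satisfying assignment has f = False.

False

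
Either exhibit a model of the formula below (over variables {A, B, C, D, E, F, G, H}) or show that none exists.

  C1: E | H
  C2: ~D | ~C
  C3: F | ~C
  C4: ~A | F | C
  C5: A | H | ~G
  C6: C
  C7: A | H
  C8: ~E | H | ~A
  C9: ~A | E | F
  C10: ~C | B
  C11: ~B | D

The clause (C) is unit, so C = 1.
The clause (~D) is unit, so D = 0.
The clause (F) is unit, so F = 1.
The clause (B) is unit, so B = 1.
That conflicts with the unit clause (~B).

UNSATISFIABLE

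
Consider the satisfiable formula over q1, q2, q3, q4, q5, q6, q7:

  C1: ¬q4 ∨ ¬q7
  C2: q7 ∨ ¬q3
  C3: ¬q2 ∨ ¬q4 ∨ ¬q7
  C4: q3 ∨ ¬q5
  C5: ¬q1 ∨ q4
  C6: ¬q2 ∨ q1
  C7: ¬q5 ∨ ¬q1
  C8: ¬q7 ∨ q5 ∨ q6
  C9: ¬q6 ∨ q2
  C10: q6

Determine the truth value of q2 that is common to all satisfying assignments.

True

Suppose q2 = False.
(¬q6) alone gives q6 = False.
But (q6) is also a unit clause — contradiction.
So every satisfying assignment has q2 = True.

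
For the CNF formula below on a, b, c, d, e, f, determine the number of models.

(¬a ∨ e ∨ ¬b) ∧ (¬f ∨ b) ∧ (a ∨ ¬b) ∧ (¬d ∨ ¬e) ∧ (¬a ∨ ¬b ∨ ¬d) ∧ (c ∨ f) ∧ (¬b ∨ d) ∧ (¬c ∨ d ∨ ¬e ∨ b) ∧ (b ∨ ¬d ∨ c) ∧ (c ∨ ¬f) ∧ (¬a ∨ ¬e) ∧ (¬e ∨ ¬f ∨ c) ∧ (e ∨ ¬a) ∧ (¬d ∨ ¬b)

There are 2^6 = 64 truth assignments over (a, b, c, d, e, f).
Split on b. With b = True, the clauses containing b are satisfied and ¬b drops from the rest; 0 of the 2^5 = 32 assignments to the other variables satisfy what remains.
With b = False, by the same count on the reduced clause set, 2 assignments work.
Total: 0 + 2 = 2.

2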